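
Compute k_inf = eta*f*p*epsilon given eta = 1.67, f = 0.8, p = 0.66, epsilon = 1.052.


k_inf = eta * f * p * epsilon
k_inf = 1.67 * 0.8 * 0.66 * 1.052
k_inf = 0.92761

0.92761


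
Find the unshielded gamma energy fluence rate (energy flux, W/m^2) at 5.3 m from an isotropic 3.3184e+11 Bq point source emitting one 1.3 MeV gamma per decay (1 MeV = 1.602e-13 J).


psi = A * E * 1.602e-13 / (4*pi*r^2)
psi = 3.3184e+11 * 1.3 * 1.602e-13 / (4*pi*5.3^2)
psi = 1.9578e-04 W/m^2

1.9578e-04


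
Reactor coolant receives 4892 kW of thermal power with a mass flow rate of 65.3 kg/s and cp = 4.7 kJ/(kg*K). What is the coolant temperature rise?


dT = Q / (m_dot * cp)
dT = 4892 / (65.3 * 4.7)
dT = 15.940 C

15.940


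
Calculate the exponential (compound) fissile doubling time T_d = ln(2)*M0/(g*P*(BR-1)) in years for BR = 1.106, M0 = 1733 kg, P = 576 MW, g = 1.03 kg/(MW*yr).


Breeding gain G = BR - 1 = 1.106 - 1 = 0.106
Fissile production rate = g * P * G = 1.03 * 576 * 0.106 = 62.88768 kg/yr
T_d = ln(2) * M0 / (g * P * G)
T_d = ln(2) * 1733 / 62.88768 = 19.101 yr

19.101


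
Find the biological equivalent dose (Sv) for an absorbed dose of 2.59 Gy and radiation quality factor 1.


H = D * Q
H = 2.59 * 1
H = 2.5900 Sv

2.5900


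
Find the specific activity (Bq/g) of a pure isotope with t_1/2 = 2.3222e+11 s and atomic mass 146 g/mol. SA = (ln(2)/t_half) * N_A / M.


lambda = ln(2) / t_half = ln(2) / 2.3222e+11 = 2.984873e-12 /s
SA = lambda * N_A / M
SA = 2.984873e-12 * 6.022e23 / 146
SA = 1.2312e+10 Bq/g

1.2312e+10


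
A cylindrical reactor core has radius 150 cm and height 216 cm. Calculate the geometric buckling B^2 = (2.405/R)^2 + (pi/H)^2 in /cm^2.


B^2 = (2.405/R)^2 + (pi/H)^2
B^2 = (2.405/150)^2 + (pi/216)^2
B^2 = 4.6861e-04 /cm^2

4.6861e-04


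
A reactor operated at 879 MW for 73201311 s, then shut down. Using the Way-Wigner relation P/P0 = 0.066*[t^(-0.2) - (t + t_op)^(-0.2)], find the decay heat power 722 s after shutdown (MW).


P/P0 = 0.066 * [t^(-0.2) - (t + t_op)^(-0.2)]
P/P0 = 0.066 * [722^(-0.2) - (722 + 73201311)^(-0.2)]
P/P0 = 0.066 * [0.2680974 - 0.02673593] = 0.01592986
P = 879 * 0.01592986 = 14.002 MW

14.002


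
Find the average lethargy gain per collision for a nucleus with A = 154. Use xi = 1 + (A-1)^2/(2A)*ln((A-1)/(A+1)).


xi = 1 + (A-1)^2/(2A) * ln((A-1)/(A+1))
xi = 1 + (154-1)^2/(2*154) * ln((154-1)/(154 +1))
xi = 0.012931

0.012931


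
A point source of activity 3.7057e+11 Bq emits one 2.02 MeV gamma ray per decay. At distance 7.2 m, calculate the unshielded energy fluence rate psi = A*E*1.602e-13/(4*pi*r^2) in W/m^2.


psi = A * E * 1.602e-13 / (4*pi*r^2)
psi = 3.7057e+11 * 2.02 * 1.602e-13 / (4*pi*7.2^2)
psi = 1.8408e-04 W/m^2

1.8408e-04


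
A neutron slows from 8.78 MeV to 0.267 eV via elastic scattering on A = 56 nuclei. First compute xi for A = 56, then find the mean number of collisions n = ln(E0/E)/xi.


xi = 1 + (A-1)^2/(2A)*ln((A-1)/(A+1)) = 0.03529286 (for A = 56)
n = ln(E0/E) / xi
n = ln(8.78e6 / 0.267) / 0.03529286
n = ln(3.288390e+07) / 0.03529286 = 490.42

490.42


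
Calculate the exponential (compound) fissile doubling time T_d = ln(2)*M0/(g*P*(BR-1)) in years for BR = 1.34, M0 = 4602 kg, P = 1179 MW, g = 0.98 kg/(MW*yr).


Breeding gain G = BR - 1 = 1.34 - 1 = 0.34
Fissile production rate = g * P * G = 0.98 * 1179 * 0.34 = 392.8428 kg/yr
T_d = ln(2) * M0 / (g * P * G)
T_d = ln(2) * 4602 / 392.8428 = 8.1199 yr

8.1199


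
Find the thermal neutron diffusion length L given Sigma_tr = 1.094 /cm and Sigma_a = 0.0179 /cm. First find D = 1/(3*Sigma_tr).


D = 1 / (3 * Sigma_tr) = 1 / (3 * 1.094) = 0.3046923 cm
L = sqrt(D / Sigma_a)
L = sqrt(0.3046923 / 0.0179)
L = 4.1258 cm

4.1258


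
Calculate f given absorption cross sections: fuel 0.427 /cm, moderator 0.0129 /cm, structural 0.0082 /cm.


f = Sigma_a_fuel / (Sigma_a_fuel + Sigma_a_mod + Sigma_a_other)
f = 0.427 / (0.427 + 0.0129 + 0.0082)
f = 0.95291

0.95291


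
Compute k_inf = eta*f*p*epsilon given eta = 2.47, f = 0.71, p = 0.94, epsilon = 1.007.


k_inf = eta * f * p * epsilon
k_inf = 2.47 * 0.71 * 0.94 * 1.007
k_inf = 1.6600

1.6600


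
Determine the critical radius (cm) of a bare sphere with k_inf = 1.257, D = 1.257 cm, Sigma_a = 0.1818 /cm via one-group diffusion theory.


L^2 = D / Sigma_a = 1.257 / 0.1818 = 6.914191 cm^2
B_m^2 = (k_inf - 1) / L^2 = (1.257 - 1) / 6.914191 = 0.03716993 /cm^2
For a bare sphere: B_g = pi/R, so R_c = pi / sqrt(B_m^2)
R_c = pi / sqrt(0.03716993) = 16.295 cm

16.295


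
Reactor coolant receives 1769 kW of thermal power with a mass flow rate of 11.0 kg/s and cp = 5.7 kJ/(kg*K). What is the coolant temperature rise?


dT = Q / (m_dot * cp)
dT = 1769 / (11.0 * 5.7)
dT = 28.214 C

28.214


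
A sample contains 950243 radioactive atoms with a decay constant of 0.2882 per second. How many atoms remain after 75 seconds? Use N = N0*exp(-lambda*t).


N = N0 * exp(-lambda * t)
N = 950243 * exp(-0.2882 * 75)
N = 3.8955e-04

3.8955e-04


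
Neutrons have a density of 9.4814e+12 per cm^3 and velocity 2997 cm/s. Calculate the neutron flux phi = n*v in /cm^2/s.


phi = n * v
phi = 9.4814e+12 * 2997
phi = 2.8416e+16 /cm^2/s

2.8416e+16


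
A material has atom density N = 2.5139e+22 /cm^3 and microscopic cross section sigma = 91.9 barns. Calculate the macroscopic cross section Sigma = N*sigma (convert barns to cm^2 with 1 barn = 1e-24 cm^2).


Sigma = N * sigma_barns * 1e-24
Sigma = 2.5139e+22 * 91.9 * 1e-24
Sigma = 2.3103 /cm

2.3103


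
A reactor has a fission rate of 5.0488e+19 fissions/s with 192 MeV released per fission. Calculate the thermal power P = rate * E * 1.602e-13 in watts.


P = fission_rate * E_MeV * 1.602e-13
P = 5.0488e+19 * 192 * 1.602e-13
P = 1.5529e+09 W

1.5529e+09


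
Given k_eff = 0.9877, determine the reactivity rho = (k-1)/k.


rho = (k_eff - 1) / k_eff
rho = (0.9877 - 1) / 0.9877
rho = -0.012453

-0.012453


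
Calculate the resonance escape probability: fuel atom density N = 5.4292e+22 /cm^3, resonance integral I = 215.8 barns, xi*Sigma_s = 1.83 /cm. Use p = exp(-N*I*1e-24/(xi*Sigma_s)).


p = exp(-N * I * 1e-24 / (xi*Sigma_s))
p = exp(-5.4292e+22 * 215.8 * 1e-24 / 1.83)
p = 0.0016577

0.0016577


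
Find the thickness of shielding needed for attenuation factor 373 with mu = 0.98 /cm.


x = ln(factor) / mu
x = ln(373) / 0.98
x = 6.0424 cm

6.0424


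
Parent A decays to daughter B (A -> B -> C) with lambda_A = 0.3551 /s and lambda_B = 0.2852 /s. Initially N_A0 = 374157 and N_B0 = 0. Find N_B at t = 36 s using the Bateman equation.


N_B(t) = lambda_A * N_A0 / (lambda_B - lambda_A) * [exp(-lambda_A*t) - exp(-lambda_B*t)]
exp(-0.3551*36) = 2.806423e-06; exp(-0.2852*36) = 3.475455e-05
N_B = 0.3551 * 374157 / (0.2852 - 0.3551) * (2.806423e-06 - 3.475455e-05)
N_B = 60.726

60.726


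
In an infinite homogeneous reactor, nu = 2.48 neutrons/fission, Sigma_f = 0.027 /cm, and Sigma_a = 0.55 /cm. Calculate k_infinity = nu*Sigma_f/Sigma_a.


k_inf = nu * Sigma_f / Sigma_a
k_inf = 2.48 * 0.027 / 0.55
k_inf = 0.12175

0.12175


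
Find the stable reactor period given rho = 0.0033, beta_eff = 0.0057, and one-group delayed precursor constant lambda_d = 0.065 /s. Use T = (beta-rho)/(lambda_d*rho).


T = (beta - rho) / (lambda_d * rho)
T = (0.0057 - 0.0033) / (0.065 * 0.0033)
T = 11.189 s

11.189


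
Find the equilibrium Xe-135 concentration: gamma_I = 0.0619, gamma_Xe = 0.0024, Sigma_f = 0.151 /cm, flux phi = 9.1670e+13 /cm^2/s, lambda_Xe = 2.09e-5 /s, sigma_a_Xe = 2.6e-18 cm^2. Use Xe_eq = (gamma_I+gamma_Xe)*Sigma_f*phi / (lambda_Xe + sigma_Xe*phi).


Xe_eq = (gamma_I + gamma_Xe) * Sigma_f * phi / (lambda_Xe + sigma_Xe * phi)
Numerator = (0.0619 + 0.0024) * 0.151 * 9.1670e+13 = 8.900515e+11
Denominator = 2.09e-5 + 2.6e-18 * 9.1670e+13 = 2.592420e-04
Xe_eq = 8.900515e+11 / 2.592420e-04 = 3.4333e+15 /cm^3

3.4333e+15


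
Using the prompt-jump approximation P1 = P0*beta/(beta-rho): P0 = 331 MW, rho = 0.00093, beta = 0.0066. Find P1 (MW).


P1/P0 = beta / (beta - rho)
P1/P0 = 0.0066 / (0.0066 - 0.00093) = 1.164021
P1 = 331 * 1.164021 = 385.29 MW

385.29


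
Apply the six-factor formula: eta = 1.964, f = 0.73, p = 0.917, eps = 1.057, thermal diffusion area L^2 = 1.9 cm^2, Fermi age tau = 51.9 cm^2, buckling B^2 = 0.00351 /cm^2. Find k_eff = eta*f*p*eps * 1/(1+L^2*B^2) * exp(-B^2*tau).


k_inf = eta*f*p*eps = 1.964*0.73*0.917*1.057 = 1.389660
P_TNL = 1/(1 + L^2*B^2) = 1/(1 + 1.9*0.00351) = 0.9933752
P_FNL = exp(-B^2*tau) = exp(-0.00351*51.9) = 0.8334605
k_eff = k_inf * P_TNL * P_FNL = 1.389660 * 0.9933752 * 0.8334605
k_eff = 1.1506

1.1506


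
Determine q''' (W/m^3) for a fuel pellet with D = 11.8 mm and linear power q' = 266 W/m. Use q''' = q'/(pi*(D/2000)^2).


r = D / 2 / 1000 = 11.8 / 2 / 1000 = 0.0059 m
q''' = q' / (pi * r^2)
q''' = 266 / (pi * 0.0059^2)
q''' = 2.4324e+06 W/m^3

2.4324e+06


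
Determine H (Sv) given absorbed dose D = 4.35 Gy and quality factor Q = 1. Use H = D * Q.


H = D * Q
H = 4.35 * 1
H = 4.3500 Sv

4.3500


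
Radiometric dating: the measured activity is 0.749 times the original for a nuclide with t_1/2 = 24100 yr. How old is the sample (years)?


lambda = ln(2) / t_half = ln(2) / 24100 = 2.876129e-05 /yr
t = -ln(A/A0) / lambda
t = -ln(0.749) / 2.876129e-05
t = 10049 yr

10049


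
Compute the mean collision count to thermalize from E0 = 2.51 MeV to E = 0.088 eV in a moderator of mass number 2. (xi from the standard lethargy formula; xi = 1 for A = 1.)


xi = 1 + (A-1)^2/(2A)*ln((A-1)/(A+1)) = 0.7253469 (for A = 2)
n = ln(E0/E) / xi
n = ln(2.51e6 / 0.088) / 0.7253469
n = ln(2.852273e+07) / 0.7253469 = 23.666

23.666


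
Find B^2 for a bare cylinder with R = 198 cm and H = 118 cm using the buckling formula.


B^2 = (2.405/R)^2 + (pi/H)^2
B^2 = (2.405/198)^2 + (pi/118)^2
B^2 = 8.5636e-04 /cm^2

8.5636e-04


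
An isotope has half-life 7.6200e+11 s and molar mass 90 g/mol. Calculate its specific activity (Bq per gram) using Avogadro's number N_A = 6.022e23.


lambda = ln(2) / t_half = ln(2) / 7.6200e+11 = 9.096420e-13 /s
SA = lambda * N_A / M
SA = 9.096420e-13 * 6.022e23 / 90
SA = 6.0865e+09 Bq/g

6.0865e+09


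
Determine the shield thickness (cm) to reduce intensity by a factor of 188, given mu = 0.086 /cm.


x = ln(factor) / mu
x = ln(188) / 0.086
x = 60.889 cm

60.889


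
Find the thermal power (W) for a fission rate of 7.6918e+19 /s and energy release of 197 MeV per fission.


P = fission_rate * E_MeV * 1.602e-13
P = 7.6918e+19 * 197 * 1.602e-13
P = 2.4275e+09 W

2.4275e+09


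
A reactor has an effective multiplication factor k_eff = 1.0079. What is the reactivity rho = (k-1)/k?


rho = (k_eff - 1) / k_eff
rho = (1.0079 - 1) / 1.0079
rho = 0.0078381

0.0078381


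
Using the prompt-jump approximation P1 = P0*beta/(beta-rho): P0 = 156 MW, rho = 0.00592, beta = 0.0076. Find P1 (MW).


P1/P0 = beta / (beta - rho)
P1/P0 = 0.0076 / (0.0076 - 0.00592) = 4.523810
P1 = 156 * 4.523810 = 705.71 MW

705.71


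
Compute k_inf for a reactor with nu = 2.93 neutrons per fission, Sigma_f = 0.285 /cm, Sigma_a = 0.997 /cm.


k_inf = nu * Sigma_f / Sigma_a
k_inf = 2.93 * 0.285 / 0.997
k_inf = 0.83756

0.83756


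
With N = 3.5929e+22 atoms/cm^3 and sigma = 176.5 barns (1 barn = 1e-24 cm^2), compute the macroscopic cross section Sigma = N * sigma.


Sigma = N * sigma_barns * 1e-24
Sigma = 3.5929e+22 * 176.5 * 1e-24
Sigma = 6.3415 /cm

6.3415


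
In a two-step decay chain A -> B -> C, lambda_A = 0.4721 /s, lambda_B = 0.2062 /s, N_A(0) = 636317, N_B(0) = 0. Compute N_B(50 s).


N_B(t) = lambda_A * N_A0 / (lambda_B - lambda_A) * [exp(-lambda_A*t) - exp(-lambda_B*t)]
exp(-0.4721*50) = 5.603750e-11; exp(-0.2062*50) = 3.329844e-05
N_B = 0.4721 * 636317 / (0.2062 - 0.4721) * (5.603750e-11 - 3.329844e-05)
N_B = 37.619

37.619


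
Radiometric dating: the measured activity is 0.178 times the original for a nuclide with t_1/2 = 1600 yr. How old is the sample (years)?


lambda = ln(2) / t_half = ln(2) / 1600 = 4.332170e-04 /yr
t = -ln(A/A0) / lambda
t = -ln(0.178) / 4.332170e-04
t = 3984.1 yr

3984.1


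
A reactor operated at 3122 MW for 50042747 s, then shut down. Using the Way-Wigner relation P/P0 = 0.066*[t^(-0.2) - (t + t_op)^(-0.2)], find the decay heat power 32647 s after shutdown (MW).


P/P0 = 0.066 * [t^(-0.2) - (t + t_op)^(-0.2)]
P/P0 = 0.066 * [32647^(-0.2) - (32647 + 50042747)^(-0.2)]
P/P0 = 0.066 * [0.1250925 - 0.02884530] = 0.006352315
P = 3122 * 0.006352315 = 19.832 MW

19.832


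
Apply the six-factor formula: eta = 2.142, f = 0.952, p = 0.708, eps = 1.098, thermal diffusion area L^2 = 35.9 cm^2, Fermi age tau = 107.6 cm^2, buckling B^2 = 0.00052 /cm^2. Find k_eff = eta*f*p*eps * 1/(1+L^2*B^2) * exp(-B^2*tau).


k_inf = eta*f*p*eps = 2.142*0.952*0.708*1.098 = 1.585229
P_TNL = 1/(1 + L^2*B^2) = 1/(1 + 35.9*0.00052) = 0.9816741
P_FNL = exp(-B^2*tau) = exp(-0.00052*107.6) = 0.9455845
k_eff = k_inf * P_TNL * P_FNL = 1.585229 * 0.9816741 * 0.9455845
k_eff = 1.4715

1.4715


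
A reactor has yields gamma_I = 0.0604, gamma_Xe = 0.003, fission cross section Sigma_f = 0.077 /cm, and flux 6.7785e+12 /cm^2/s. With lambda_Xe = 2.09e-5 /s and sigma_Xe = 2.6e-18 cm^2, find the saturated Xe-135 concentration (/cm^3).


Xe_eq = (gamma_I + gamma_Xe) * Sigma_f * phi / (lambda_Xe + sigma_Xe * phi)
Numerator = (0.0604 + 0.003) * 0.077 * 6.7785e+12 = 3.309128e+10
Denominator = 2.09e-5 + 2.6e-18 * 6.7785e+12 = 3.852410e-05
Xe_eq = 3.309128e+10 / 3.852410e-05 = 8.5898e+14 /cm^3

8.5898e+14


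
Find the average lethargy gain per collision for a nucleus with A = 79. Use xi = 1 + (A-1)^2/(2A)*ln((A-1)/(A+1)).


xi = 1 + (A-1)^2/(2A) * ln((A-1)/(A+1))
xi = 1 + (79-1)^2/(2*79) * ln((79-1)/(79 +1))
xi = 0.025104

0.025104


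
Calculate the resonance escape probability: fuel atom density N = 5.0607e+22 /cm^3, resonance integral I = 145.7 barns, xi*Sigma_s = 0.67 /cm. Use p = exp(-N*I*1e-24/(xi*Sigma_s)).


p = exp(-N * I * 1e-24 / (xi*Sigma_s))
p = exp(-5.0607e+22 * 145.7 * 1e-24 / 0.67)
p = 1.6616e-05

1.6616e-05


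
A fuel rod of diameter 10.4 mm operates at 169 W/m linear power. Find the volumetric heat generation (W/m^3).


r = D / 2 / 1000 = 10.4 / 2 / 1000 = 0.0052 m
q''' = q' / (pi * r^2)
q''' = 169 / (pi * 0.0052^2)
q''' = 1.9894e+06 W/m^3

1.9894e+06


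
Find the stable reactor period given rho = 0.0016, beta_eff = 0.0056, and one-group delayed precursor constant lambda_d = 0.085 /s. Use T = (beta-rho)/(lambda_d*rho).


T = (beta - rho) / (lambda_d * rho)
T = (0.0056 - 0.0016) / (0.085 * 0.0016)
T = 29.412 s

29.412


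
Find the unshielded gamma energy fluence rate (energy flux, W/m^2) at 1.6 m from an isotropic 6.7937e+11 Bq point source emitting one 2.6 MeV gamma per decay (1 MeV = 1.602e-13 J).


psi = A * E * 1.602e-13 / (4*pi*r^2)
psi = 6.7937e+11 * 2.6 * 1.602e-13 / (4*pi*1.6^2)
psi = 0.0087961 W/m^2

0.0087961


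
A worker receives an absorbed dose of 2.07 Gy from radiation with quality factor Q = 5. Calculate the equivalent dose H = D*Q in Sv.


H = D * Q
H = 2.07 * 5
H = 10.350 Sv

10.350


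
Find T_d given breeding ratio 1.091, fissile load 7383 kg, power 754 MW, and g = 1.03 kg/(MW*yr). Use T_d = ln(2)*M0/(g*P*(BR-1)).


Breeding gain G = BR - 1 = 1.091 - 1 = 0.091
Fissile production rate = g * P * G = 1.03 * 754 * 0.091 = 70.67242 kg/yr
T_d = ln(2) * M0 / (g * P * G)
T_d = ln(2) * 7383 / 70.67242 = 72.412 yr

72.412


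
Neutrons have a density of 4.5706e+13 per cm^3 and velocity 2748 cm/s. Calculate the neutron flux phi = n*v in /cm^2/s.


phi = n * v
phi = 4.5706e+13 * 2748
phi = 1.2560e+17 /cm^2/s

1.2560e+17


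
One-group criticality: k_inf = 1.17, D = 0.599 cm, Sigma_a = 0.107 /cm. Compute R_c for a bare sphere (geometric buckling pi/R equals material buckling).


L^2 = D / Sigma_a = 0.599 / 0.107 = 5.598131 cm^2
B_m^2 = (k_inf - 1) / L^2 = (1.17 - 1) / 5.598131 = 0.03036728 /cm^2
For a bare sphere: B_g = pi/R, so R_c = pi / sqrt(B_m^2)
R_c = pi / sqrt(0.03036728) = 18.028 cm

18.028


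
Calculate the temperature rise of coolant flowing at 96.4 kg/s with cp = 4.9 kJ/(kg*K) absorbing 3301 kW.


dT = Q / (m_dot * cp)
dT = 3301 / (96.4 * 4.9)
dT = 6.9883 C

6.9883


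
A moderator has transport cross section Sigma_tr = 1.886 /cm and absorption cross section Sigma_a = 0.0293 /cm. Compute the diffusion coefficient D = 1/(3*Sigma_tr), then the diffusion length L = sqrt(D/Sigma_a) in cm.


D = 1 / (3 * Sigma_tr) = 1 / (3 * 1.886) = 0.1767409 cm
L = sqrt(D / Sigma_a)
L = sqrt(0.1767409 / 0.0293)
L = 2.4560 cm

2.4560


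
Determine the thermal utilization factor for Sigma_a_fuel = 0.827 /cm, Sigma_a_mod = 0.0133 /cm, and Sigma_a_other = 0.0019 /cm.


f = Sigma_a_fuel / (Sigma_a_fuel + Sigma_a_mod + Sigma_a_other)
f = 0.827 / (0.827 + 0.0133 + 0.0019)
f = 0.98195

0.98195


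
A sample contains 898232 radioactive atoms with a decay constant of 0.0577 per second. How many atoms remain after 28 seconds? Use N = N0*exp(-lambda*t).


N = N0 * exp(-lambda * t)
N = 898232 * exp(-0.0577 * 28)
N = 178543

178543


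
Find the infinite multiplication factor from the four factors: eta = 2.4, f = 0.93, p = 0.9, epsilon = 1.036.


k_inf = eta * f * p * epsilon
k_inf = 2.4 * 0.93 * 0.9 * 1.036
k_inf = 2.0811

2.0811


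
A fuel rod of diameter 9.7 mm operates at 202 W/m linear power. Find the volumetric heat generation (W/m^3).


r = D / 2 / 1000 = 9.7 / 2 / 1000 = 0.00485 m
q''' = q' / (pi * r^2)
q''' = 202 / (pi * 0.00485^2)
q''' = 2.7335e+06 W/m^3

2.7335e+06


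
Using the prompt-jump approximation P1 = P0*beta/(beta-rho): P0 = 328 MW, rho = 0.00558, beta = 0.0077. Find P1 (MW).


P1/P0 = beta / (beta - rho)
P1/P0 = 0.0077 / (0.0077 - 0.00558) = 3.632075
P1 = 328 * 3.632075 = 1191.3 MW

1191.3


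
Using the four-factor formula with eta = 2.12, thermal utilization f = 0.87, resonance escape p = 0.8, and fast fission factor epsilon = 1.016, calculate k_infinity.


k_inf = eta * f * p * epsilon
k_inf = 2.12 * 0.87 * 0.8 * 1.016
k_inf = 1.4991

1.4991


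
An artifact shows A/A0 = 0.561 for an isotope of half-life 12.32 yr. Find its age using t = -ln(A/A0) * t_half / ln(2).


lambda = ln(2) / t_half = ln(2) / 12.32 = 0.05626195 /yr
t = -ln(A/A0) / lambda
t = -ln(0.561) / 0.05626195
t = 10.274 yr

10.274


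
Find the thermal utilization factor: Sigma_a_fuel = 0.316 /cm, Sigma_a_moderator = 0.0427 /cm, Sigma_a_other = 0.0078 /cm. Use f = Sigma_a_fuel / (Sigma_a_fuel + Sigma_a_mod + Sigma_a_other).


f = Sigma_a_fuel / (Sigma_a_fuel + Sigma_a_mod + Sigma_a_other)
f = 0.316 / (0.316 + 0.0427 + 0.0078)
f = 0.86221

0.86221


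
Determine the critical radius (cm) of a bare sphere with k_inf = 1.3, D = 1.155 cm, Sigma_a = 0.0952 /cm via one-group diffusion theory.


L^2 = D / Sigma_a = 1.155 / 0.0952 = 12.13235 cm^2
B_m^2 = (k_inf - 1) / L^2 = (1.3 - 1) / 12.13235 = 0.02472728 /cm^2
For a bare sphere: B_g = pi/R, so R_c = pi / sqrt(B_m^2)
R_c = pi / sqrt(0.02472728) = 19.978 cm

19.978


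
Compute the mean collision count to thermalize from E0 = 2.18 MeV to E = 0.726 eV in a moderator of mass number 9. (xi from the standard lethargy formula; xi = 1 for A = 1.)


xi = 1 + (A-1)^2/(2A)*ln((A-1)/(A+1)) = 0.2066007 (for A = 9)
n = ln(E0/E) / xi
n = ln(2.18e6 / 0.726) / 0.2066007
n = ln(3.002755e+06) / 0.2066007 = 72.193

72.193


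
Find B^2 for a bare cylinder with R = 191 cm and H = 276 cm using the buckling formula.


B^2 = (2.405/R)^2 + (pi/H)^2
B^2 = (2.405/191)^2 + (pi/276)^2
B^2 = 2.8811e-04 /cm^2

2.8811e-04


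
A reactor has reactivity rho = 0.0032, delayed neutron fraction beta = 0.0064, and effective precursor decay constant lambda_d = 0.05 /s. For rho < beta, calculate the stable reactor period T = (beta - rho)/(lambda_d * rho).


T = (beta - rho) / (lambda_d * rho)
T = (0.0064 - 0.0032) / (0.05 * 0.0032)
T = 20.000 s

20.000


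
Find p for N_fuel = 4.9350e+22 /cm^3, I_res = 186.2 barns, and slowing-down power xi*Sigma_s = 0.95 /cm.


p = exp(-N * I * 1e-24 / (xi*Sigma_s))
p = exp(-4.9350e+22 * 186.2 * 1e-24 / 0.95)
p = 6.2986e-05

6.2986e-05


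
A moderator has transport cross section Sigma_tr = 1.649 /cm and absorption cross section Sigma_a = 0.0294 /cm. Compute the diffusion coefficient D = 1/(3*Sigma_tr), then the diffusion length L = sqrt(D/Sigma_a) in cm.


D = 1 / (3 * Sigma_tr) = 1 / (3 * 1.649) = 0.2021427 cm
L = sqrt(D / Sigma_a)
L = sqrt(0.2021427 / 0.0294)
L = 2.6221 cm

2.6221


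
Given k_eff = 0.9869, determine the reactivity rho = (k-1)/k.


rho = (k_eff - 1) / k_eff
rho = (0.9869 - 1) / 0.9869
rho = -0.013274

-0.013274


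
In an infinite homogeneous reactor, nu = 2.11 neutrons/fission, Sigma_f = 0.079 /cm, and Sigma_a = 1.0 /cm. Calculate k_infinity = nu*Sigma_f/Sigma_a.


k_inf = nu * Sigma_f / Sigma_a
k_inf = 2.11 * 0.079 / 1.0
k_inf = 0.16669

0.16669


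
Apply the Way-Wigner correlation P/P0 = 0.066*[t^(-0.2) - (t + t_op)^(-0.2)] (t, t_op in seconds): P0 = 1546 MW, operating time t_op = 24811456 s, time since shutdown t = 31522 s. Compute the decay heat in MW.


P/P0 = 0.066 * [t^(-0.2) - (t + t_op)^(-0.2)]
P/P0 = 0.066 * [31522^(-0.2) - (31522 + 24811456)^(-0.2)]
P/P0 = 0.066 * [0.1259729 - 0.03318633] = 0.006123914
P = 1546 * 0.006123914 = 9.4676 MW

9.4676


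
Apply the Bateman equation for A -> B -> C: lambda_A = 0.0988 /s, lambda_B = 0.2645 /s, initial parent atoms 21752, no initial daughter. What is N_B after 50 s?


N_B(t) = lambda_A * N_A0 / (lambda_B - lambda_A) * [exp(-lambda_A*t) - exp(-lambda_B*t)]
exp(-0.0988*50) = 0.007154598; exp(-0.2645*50) = 1.804910e-06
N_B = 0.0988 * 21752 / (0.2645 - 0.0988) * (0.007154598 - 1.804910e-06)
N_B = 92.770

92.770


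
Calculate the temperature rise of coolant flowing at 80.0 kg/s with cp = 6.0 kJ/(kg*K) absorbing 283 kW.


dT = Q / (m_dot * cp)
dT = 283 / (80.0 * 6.0)
dT = 0.58958 C

0.58958


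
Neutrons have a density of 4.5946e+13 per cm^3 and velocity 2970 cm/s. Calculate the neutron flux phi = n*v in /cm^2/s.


phi = n * v
phi = 4.5946e+13 * 2970
phi = 1.3646e+17 /cm^2/s

1.3646e+17


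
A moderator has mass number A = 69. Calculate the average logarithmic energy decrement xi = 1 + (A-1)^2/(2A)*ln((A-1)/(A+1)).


xi = 1 + (A-1)^2/(2A) * ln((A-1)/(A+1))
xi = 1 + (69-1)^2/(2*69) * ln((69-1)/(69 +1))
xi = 0.028707

0.028707


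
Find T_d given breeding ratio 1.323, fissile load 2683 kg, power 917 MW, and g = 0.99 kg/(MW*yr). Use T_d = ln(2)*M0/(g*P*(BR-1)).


Breeding gain G = BR - 1 = 1.323 - 1 = 0.323
Fissile production rate = g * P * G = 0.99 * 917 * 0.323 = 293.22909 kg/yr
T_d = ln(2) * M0 / (g * P * G)
T_d = ln(2) * 2683 / 293.22909 = 6.3422 yr

6.3422


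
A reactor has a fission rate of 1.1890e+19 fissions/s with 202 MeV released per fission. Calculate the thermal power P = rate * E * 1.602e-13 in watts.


P = fission_rate * E_MeV * 1.602e-13
P = 1.1890e+19 * 202 * 1.602e-13
P = 3.8477e+08 W

3.8477e+08


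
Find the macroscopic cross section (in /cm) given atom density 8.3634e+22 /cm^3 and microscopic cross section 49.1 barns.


Sigma = N * sigma_barns * 1e-24
Sigma = 8.3634e+22 * 49.1 * 1e-24
Sigma = 4.1064 /cm

4.1064


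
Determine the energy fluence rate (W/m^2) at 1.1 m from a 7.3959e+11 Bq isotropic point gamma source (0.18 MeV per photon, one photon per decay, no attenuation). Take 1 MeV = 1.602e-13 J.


psi = A * E * 1.602e-13 / (4*pi*r^2)
psi = 7.3959e+11 * 0.18 * 1.602e-13 / (4*pi*1.1^2)
psi = 0.0014026 W/m^2

0.0014026


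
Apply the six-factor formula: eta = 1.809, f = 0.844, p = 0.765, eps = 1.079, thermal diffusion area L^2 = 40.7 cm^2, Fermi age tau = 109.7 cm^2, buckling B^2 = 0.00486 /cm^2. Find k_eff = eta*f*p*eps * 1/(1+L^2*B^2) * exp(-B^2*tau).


k_inf = eta*f*p*eps = 1.809*0.844*0.765*1.079 = 1.260271
P_TNL = 1/(1 + L^2*B^2) = 1/(1 + 40.7*0.00486) = 0.8348625
P_FNL = exp(-B^2*tau) = exp(-0.00486*109.7) = 0.5867585
k_eff = k_inf * P_TNL * P_FNL = 1.260271 * 0.8348625 * 0.5867585
k_eff = 0.61736

0.61736


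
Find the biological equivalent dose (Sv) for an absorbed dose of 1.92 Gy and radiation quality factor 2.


H = D * Q
H = 1.92 * 2
H = 3.8400 Sv

3.8400


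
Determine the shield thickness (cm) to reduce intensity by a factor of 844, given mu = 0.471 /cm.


x = ln(factor) / mu
x = ln(844) / 0.471
x = 14.306 cm

14.306


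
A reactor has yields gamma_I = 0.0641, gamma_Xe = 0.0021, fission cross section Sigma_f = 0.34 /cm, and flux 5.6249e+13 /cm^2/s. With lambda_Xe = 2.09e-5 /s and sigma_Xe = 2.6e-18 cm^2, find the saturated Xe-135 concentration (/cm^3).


Xe_eq = (gamma_I + gamma_Xe) * Sigma_f * phi / (lambda_Xe + sigma_Xe * phi)
Numerator = (0.0641 + 0.0021) * 0.34 * 5.6249e+13 = 1.266052e+12
Denominator = 2.09e-5 + 2.6e-18 * 5.6249e+13 = 1.671474e-04
Xe_eq = 1.266052e+12 / 1.671474e-04 = 7.5745e+15 /cm^3

7.5745e+15


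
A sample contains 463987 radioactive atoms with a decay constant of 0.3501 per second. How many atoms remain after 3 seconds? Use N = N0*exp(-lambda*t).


N = N0 * exp(-lambda * t)
N = 463987 * exp(-0.3501 * 3)
N = 162318

162318


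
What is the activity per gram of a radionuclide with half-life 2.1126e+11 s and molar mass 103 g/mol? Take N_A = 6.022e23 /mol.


lambda = ln(2) / t_half = ln(2) / 2.1126e+11 = 3.281015e-12 /s
SA = lambda * N_A / M
SA = 3.281015e-12 * 6.022e23 / 103
SA = 1.9183e+10 Bq/g

1.9183e+10


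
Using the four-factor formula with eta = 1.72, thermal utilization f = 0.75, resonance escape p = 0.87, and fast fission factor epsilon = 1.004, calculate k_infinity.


k_inf = eta * f * p * epsilon
k_inf = 1.72 * 0.75 * 0.87 * 1.004
k_inf = 1.1268

1.1268


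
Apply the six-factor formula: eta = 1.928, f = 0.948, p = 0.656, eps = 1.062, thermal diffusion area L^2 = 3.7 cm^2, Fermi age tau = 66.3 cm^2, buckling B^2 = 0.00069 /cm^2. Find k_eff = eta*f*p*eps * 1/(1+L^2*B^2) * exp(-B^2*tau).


k_inf = eta*f*p*eps = 1.928*0.948*0.656*1.062 = 1.273338
P_TNL = 1/(1 + L^2*B^2) = 1/(1 + 3.7*0.00069) = 0.9974535
P_FNL = exp(-B^2*tau) = exp(-0.00069*66.3) = 0.9552836
k_eff = k_inf * P_TNL * P_FNL = 1.273338 * 0.9974535 * 0.9552836
k_eff = 1.2133

1.2133


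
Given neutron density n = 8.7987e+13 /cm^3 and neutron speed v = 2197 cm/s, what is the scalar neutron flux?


phi = n * v
phi = 8.7987e+13 * 2197
phi = 1.9331e+17 /cm^2/s

1.9331e+17


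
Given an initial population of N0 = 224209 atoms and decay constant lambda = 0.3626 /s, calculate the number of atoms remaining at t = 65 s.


N = N0 * exp(-lambda * t)
N = 224209 * exp(-0.3626 * 65)
N = 1.3025e-05

1.3025e-05


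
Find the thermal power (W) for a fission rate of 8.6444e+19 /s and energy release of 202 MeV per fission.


P = fission_rate * E_MeV * 1.602e-13
P = 8.6444e+19 * 202 * 1.602e-13
P = 2.7974e+09 W

2.7974e+09


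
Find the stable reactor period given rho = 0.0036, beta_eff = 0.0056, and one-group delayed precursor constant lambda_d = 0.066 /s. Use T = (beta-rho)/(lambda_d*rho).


T = (beta - rho) / (lambda_d * rho)
T = (0.0056 - 0.0036) / (0.066 * 0.0036)
T = 8.4175 s

8.4175


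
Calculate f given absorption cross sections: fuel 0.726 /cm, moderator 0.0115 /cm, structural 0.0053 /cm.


f = Sigma_a_fuel / (Sigma_a_fuel + Sigma_a_mod + Sigma_a_other)
f = 0.726 / (0.726 + 0.0115 + 0.0053)
f = 0.97738

0.97738


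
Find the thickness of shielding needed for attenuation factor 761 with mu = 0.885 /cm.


x = ln(factor) / mu
x = ln(761) / 0.885
x = 7.4968 cm

7.4968


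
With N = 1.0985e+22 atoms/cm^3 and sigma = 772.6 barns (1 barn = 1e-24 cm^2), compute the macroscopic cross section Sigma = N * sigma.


Sigma = N * sigma_barns * 1e-24
Sigma = 1.0985e+22 * 772.6 * 1e-24
Sigma = 8.4870 /cm

8.4870


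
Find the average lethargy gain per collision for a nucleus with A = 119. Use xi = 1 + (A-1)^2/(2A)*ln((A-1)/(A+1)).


xi = 1 + (A-1)^2/(2A) * ln((A-1)/(A+1))
xi = 1 + (119-1)^2/(2*119) * ln((119-1)/(119 +1))
xi = 0.016713

0.016713


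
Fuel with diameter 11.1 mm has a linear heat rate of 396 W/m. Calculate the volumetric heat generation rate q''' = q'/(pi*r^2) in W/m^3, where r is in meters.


r = D / 2 / 1000 = 11.1 / 2 / 1000 = 0.00555 m
q''' = q' / (pi * r^2)
q''' = 396 / (pi * 0.00555^2)
q''' = 4.0922e+06 W/m^3

4.0922e+06


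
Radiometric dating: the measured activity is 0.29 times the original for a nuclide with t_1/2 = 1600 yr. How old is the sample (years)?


lambda = ln(2) / t_half = ln(2) / 1600 = 4.332170e-04 /yr
t = -ln(A/A0) / lambda
t = -ln(0.29) / 4.332170e-04
t = 2857.4 yr

2857.4


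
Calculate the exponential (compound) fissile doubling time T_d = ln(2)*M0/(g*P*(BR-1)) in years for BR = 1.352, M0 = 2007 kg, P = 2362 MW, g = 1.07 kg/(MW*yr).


Breeding gain G = BR - 1 = 1.352 - 1 = 0.352
Fissile production rate = g * P * G = 1.07 * 2362 * 0.352 = 889.62368 kg/yr
T_d = ln(2) * M0 / (g * P * G)
T_d = ln(2) * 2007 / 889.62368 = 1.5637 yr

1.5637


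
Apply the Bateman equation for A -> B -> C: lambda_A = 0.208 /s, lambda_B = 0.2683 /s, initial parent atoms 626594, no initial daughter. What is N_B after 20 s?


N_B(t) = lambda_A * N_A0 / (lambda_B - lambda_A) * [exp(-lambda_A*t) - exp(-lambda_B*t)]
exp(-0.208*20) = 0.01560756; exp(-0.2683*20) = 0.004672785
N_B = 0.208 * 626594 / (0.2683 - 0.208) * (0.01560756 - 0.004672785)
N_B = 23634

23634


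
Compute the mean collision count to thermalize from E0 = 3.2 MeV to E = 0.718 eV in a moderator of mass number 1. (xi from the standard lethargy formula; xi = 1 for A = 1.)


xi = 1 + (A-1)^2/(2A)*ln((A-1)/(A+1)) = 1 (for A = 1)
n = ln(E0/E) / xi
n = ln(3.2e6 / 0.718) / 1
n = ln(4.456825e+06) / 1 = 15.310

15.310


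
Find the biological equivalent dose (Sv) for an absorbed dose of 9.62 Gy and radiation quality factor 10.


H = D * Q
H = 9.62 * 10
H = 96.200 Sv

96.200


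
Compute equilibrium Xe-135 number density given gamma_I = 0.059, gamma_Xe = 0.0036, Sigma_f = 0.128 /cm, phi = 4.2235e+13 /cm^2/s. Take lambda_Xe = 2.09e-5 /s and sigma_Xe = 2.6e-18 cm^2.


Xe_eq = (gamma_I + gamma_Xe) * Sigma_f * phi / (lambda_Xe + sigma_Xe * phi)
Numerator = (0.059 + 0.0036) * 0.128 * 4.2235e+13 = 3.384206e+11
Denominator = 2.09e-5 + 2.6e-18 * 4.2235e+13 = 1.307110e-04
Xe_eq = 3.384206e+11 / 1.307110e-04 = 2.5891e+15 /cm^3

2.5891e+15


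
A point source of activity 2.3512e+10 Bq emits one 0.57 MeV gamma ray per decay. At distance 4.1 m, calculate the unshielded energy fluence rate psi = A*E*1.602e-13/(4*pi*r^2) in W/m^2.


psi = A * E * 1.602e-13 / (4*pi*r^2)
psi = 2.3512e+10 * 0.57 * 1.602e-13 / (4*pi*4.1^2)
psi = 1.0164e-05 W/m^2

1.0164e-05


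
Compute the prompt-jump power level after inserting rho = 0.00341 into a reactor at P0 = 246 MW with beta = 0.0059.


P1/P0 = beta / (beta - rho)
P1/P0 = 0.0059 / (0.0059 - 0.00341) = 2.369478
P1 = 246 * 2.369478 = 582.89 MW

582.89


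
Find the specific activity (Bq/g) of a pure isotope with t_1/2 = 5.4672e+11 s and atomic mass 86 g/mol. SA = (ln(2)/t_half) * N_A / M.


lambda = ln(2) / t_half = ln(2) / 5.4672e+11 = 1.267828e-12 /s
SA = lambda * N_A / M
SA = 1.267828e-12 * 6.022e23 / 86
SA = 8.8777e+09 Bq/g

8.8777e+09


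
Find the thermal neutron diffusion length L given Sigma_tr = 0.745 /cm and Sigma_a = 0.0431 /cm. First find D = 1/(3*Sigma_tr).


D = 1 / (3 * Sigma_tr) = 1 / (3 * 0.745) = 0.4474273 cm
L = sqrt(D / Sigma_a)
L = sqrt(0.4474273 / 0.0431)
L = 3.2220 cm

3.2220


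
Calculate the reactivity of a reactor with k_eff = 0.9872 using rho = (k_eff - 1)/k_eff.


rho = (k_eff - 1) / k_eff
rho = (0.9872 - 1) / 0.9872
rho = -0.012966

-0.012966


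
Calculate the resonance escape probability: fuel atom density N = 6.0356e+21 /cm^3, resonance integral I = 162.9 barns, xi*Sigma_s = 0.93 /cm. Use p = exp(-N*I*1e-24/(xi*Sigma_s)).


p = exp(-N * I * 1e-24 / (xi*Sigma_s))
p = exp(-6.0356e+21 * 162.9 * 1e-24 / 0.93)
p = 0.34743

0.34743


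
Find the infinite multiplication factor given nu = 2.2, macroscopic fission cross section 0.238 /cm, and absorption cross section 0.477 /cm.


k_inf = nu * Sigma_f / Sigma_a
k_inf = 2.2 * 0.238 / 0.477
k_inf = 1.0977

1.0977


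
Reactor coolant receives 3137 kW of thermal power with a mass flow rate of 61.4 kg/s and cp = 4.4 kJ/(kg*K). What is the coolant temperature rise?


dT = Q / (m_dot * cp)
dT = 3137 / (61.4 * 4.4)
dT = 11.612 C

11.612


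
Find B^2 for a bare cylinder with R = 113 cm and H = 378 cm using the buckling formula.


B^2 = (2.405/R)^2 + (pi/H)^2
B^2 = (2.405/113)^2 + (pi/378)^2
B^2 = 5.2205e-04 /cm^2

5.2205e-04


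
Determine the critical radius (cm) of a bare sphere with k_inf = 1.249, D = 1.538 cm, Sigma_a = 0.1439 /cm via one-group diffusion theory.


L^2 = D / Sigma_a = 1.538 / 0.1439 = 10.68798 cm^2
B_m^2 = (k_inf - 1) / L^2 = (1.249 - 1) / 10.68798 = 0.02329720 /cm^2
For a bare sphere: B_g = pi/R, so R_c = pi / sqrt(B_m^2)
R_c = pi / sqrt(0.02329720) = 20.582 cm

20.582


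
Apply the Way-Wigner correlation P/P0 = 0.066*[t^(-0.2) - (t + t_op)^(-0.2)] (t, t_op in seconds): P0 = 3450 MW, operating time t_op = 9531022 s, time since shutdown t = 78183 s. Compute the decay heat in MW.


P/P0 = 0.066 * [t^(-0.2) - (t + t_op)^(-0.2)]
P/P0 = 0.066 * [78183^(-0.2) - (78183 + 9531022)^(-0.2)]
P/P0 = 0.066 * [0.1050455 - 0.04012939] = 0.004284463
P = 3450 * 0.004284463 = 14.781 MW

14.781


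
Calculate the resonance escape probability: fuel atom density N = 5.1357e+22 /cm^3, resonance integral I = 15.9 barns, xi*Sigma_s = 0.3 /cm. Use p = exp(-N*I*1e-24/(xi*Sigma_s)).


p = exp(-N * I * 1e-24 / (xi*Sigma_s))
p = exp(-5.1357e+22 * 15.9 * 1e-24 / 0.3)
p = 0.065748

0.065748


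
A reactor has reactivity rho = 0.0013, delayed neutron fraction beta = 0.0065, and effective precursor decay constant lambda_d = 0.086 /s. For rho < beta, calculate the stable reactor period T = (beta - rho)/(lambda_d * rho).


T = (beta - rho) / (lambda_d * rho)
T = (0.0065 - 0.0013) / (0.086 * 0.0013)
T = 46.512 s

46.512


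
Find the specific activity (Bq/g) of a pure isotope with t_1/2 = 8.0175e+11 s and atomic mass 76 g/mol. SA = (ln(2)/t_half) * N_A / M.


lambda = ln(2) / t_half = ln(2) / 8.0175e+11 = 8.645428e-13 /s
SA = lambda * N_A / M
SA = 8.645428e-13 * 6.022e23 / 76
SA = 6.8504e+09 Bq/g

6.8504e+09


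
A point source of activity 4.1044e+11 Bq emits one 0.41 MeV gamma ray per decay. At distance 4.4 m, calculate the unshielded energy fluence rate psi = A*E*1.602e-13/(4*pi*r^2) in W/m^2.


psi = A * E * 1.602e-13 / (4*pi*r^2)
psi = 4.1044e+11 * 0.41 * 1.602e-13 / (4*pi*4.4^2)
psi = 1.1081e-04 W/m^2

1.1081e-04


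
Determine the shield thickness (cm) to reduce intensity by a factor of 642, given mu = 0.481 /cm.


x = ln(factor) / mu
x = ln(642) / 0.481
x = 13.440 cm

13.440


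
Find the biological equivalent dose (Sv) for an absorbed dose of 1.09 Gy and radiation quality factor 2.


H = D * Q
H = 1.09 * 2
H = 2.1800 Sv

2.1800


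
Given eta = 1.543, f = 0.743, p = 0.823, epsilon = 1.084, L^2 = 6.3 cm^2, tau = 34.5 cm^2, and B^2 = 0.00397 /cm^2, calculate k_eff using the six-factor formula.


k_inf = eta*f*p*eps = 1.543*0.743*0.823*1.084 = 1.022784
P_TNL = 1/(1 + L^2*B^2) = 1/(1 + 6.3*0.00397) = 0.9755993
P_FNL = exp(-B^2*tau) = exp(-0.00397*34.5) = 0.8720007
k_eff = k_inf * P_TNL * P_FNL = 1.022784 * 0.9755993 * 0.8720007
k_eff = 0.87011

0.87011


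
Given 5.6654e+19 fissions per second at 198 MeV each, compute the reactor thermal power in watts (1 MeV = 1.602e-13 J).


P = fission_rate * E_MeV * 1.602e-13
P = 5.6654e+19 * 198 * 1.602e-13
P = 1.7970e+09 W

1.7970e+09


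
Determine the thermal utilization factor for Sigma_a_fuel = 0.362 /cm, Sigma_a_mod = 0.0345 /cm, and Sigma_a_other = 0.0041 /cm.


f = Sigma_a_fuel / (Sigma_a_fuel + Sigma_a_mod + Sigma_a_other)
f = 0.362 / (0.362 + 0.0345 + 0.0041)
f = 0.90364

0.90364


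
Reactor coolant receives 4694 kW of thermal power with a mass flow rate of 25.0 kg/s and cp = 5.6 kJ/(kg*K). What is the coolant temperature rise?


dT = Q / (m_dot * cp)
dT = 4694 / (25.0 * 5.6)
dT = 33.529 C

33.529


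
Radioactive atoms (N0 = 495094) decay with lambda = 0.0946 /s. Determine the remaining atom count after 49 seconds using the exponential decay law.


N = N0 * exp(-lambda * t)
N = 495094 * exp(-0.0946 * 49)
N = 4803.5

4803.5


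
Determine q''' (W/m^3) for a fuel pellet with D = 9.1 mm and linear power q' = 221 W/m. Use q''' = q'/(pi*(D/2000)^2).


r = D / 2 / 1000 = 9.1 / 2 / 1000 = 0.00455 m
q''' = q' / (pi * r^2)
q''' = 221 / (pi * 0.00455^2)
q''' = 3.3980e+06 W/m^3

3.3980e+06


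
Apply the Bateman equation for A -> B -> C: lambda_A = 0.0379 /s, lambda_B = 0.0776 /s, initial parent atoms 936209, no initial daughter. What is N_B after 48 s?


N_B(t) = lambda_A * N_A0 / (lambda_B - lambda_A) * [exp(-lambda_A*t) - exp(-lambda_B*t)]
exp(-0.0379*48) = 0.1621554; exp(-0.0776*48) = 0.02411792
N_B = 0.0379 * 936209 / (0.0776 - 0.0379) * (0.1621554 - 0.02411792)
N_B = 123373

123373


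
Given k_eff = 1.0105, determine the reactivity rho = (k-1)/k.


rho = (k_eff - 1) / k_eff
rho = (1.0105 - 1) / 1.0105
rho = 0.010391

0.010391


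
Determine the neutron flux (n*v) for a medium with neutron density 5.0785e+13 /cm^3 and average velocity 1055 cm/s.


phi = n * v
phi = 5.0785e+13 * 1055
phi = 5.3578e+16 /cm^2/s

5.3578e+16


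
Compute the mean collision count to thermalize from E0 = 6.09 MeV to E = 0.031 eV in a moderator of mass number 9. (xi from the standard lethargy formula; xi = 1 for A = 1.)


xi = 1 + (A-1)^2/(2A)*ln((A-1)/(A+1)) = 0.2066007 (for A = 9)
n = ln(E0/E) / xi
n = ln(6.09e6 / 0.031) / 0.2066007
n = ln(1.964516e+08) / 0.2066007 = 92.429

92.429


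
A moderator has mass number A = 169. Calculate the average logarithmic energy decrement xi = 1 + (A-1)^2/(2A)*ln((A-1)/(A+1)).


xi = 1 + (A-1)^2/(2A) * ln((A-1)/(A+1))
xi = 1 + (169-1)^2/(2*169) * ln((169-1)/(169 +1))
xi = 0.011788

0.011788


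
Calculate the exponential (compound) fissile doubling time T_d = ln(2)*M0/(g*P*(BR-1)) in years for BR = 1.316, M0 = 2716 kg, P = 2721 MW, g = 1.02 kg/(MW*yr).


Breeding gain G = BR - 1 = 1.316 - 1 = 0.316
Fissile production rate = g * P * G = 1.02 * 2721 * 0.316 = 877.03272 kg/yr
T_d = ln(2) * M0 / (g * P * G)
T_d = ln(2) * 2716 / 877.03272 = 2.1465 yr

2.1465


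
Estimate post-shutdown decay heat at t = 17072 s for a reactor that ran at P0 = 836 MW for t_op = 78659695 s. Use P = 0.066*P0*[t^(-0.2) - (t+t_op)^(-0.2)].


P/P0 = 0.066 * [t^(-0.2) - (t + t_op)^(-0.2)]
P/P0 = 0.066 * [17072^(-0.2) - (17072 + 78659695)^(-0.2)]
P/P0 = 0.066 * [0.1424109 - 0.02635304] = 0.007659819
P = 836 * 0.007659819 = 6.4036 MW

6.4036


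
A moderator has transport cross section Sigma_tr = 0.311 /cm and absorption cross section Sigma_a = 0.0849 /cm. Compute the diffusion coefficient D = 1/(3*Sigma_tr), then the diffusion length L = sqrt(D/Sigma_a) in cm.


D = 1 / (3 * Sigma_tr) = 1 / (3 * 0.311) = 1.071811 cm
L = sqrt(D / Sigma_a)
L = sqrt(1.071811 / 0.0849)
L = 3.5531 cm

3.5531


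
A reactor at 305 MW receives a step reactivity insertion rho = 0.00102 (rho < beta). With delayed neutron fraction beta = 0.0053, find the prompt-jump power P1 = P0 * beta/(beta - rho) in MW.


P1/P0 = beta / (beta - rho)
P1/P0 = 0.0053 / (0.0053 - 0.00102) = 1.238318
P1 = 305 * 1.238318 = 377.69 MW

377.69


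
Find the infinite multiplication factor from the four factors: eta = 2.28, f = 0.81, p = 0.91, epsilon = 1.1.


k_inf = eta * f * p * epsilon
k_inf = 2.28 * 0.81 * 0.91 * 1.1
k_inf = 1.8486

1.8486


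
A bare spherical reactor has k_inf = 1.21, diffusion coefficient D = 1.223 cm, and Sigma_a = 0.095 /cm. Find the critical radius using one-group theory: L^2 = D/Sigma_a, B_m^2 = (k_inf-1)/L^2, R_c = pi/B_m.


L^2 = D / Sigma_a = 1.223 / 0.095 = 12.87368 cm^2
B_m^2 = (k_inf - 1) / L^2 = (1.21 - 1) / 12.87368 = 0.01631235 /cm^2
For a bare sphere: B_g = pi/R, so R_c = pi / sqrt(B_m^2)
R_c = pi / sqrt(0.01631235) = 24.598 cm

24.598
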